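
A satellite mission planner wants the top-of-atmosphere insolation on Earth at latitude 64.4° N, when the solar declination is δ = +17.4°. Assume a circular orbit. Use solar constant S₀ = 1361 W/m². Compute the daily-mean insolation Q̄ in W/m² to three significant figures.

Q̄ ≈ 402 W/m²

cos H₀ = −tan(+64.4°) tan(+17.400°) = -0.6541, H₀ = 2.2838 rad.
Bracket: H₀ sin φ sin δ + cos φ cos δ sin H₀ = 2.2838×0.90183×0.29904 + 0.43209×0.95424×0.75643 = 0.615903 + 0.311889 = 0.927792.
Q̄ = (S₀/π) × [bracket] = (1361/π) × 0.927792 = 401.9 W/m².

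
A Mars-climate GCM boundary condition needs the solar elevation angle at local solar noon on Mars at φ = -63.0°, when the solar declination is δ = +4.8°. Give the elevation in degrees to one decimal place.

22.2°

At local noon the hour angle is zero, so the zenith angle equals |φ − δ| = |-63.0° − (+4.800°)| = 67.800°.
Elevation = 90° − 67.800° = 22.2°.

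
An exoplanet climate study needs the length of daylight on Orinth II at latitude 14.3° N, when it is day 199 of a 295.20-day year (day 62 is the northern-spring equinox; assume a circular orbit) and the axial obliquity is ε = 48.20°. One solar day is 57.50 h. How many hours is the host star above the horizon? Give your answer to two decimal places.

29.54 h

Solar longitude: λ_s = 360° × (199 − 62)/295.20 = 167.073°.
sin δ = sin 48.20° × sin 167.073° = 0.16677, so δ = +9.600°.
cos H₀ = −tan φ · tan δ = −tan(+14.3°) × tan(+9.600°) = -0.0431, so H₀ = 1.6139 rad = 92.47°.
Daylight = 2H₀/(2π) × 57.50 h = (1.6139/π) × 57.50 = 29.54 h.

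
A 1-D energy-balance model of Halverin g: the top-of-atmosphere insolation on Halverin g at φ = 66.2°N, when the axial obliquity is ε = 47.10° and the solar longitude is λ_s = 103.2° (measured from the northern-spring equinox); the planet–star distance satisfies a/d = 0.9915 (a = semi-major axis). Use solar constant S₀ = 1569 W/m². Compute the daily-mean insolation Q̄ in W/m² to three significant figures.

Solar declination: sin δ = sin ε · sin λ_s = sin 47.10° × sin 103.2° = 0.71319, so δ = +45.495°.
cos H₀ = −tan(+66.2°) tan(+45.495°) = -2.3068 ≤ −1 ⇒ polar day, H₀ = π.
Bracket: H₀ sin φ sin δ + cos φ cos δ sin H₀ = 3.1416×0.91496×0.71319 + 0.40355×0.70097×0.00000 = 2.050021 + 0.000000 = 2.050021.
Inverse-square distance factor (a/d)² = 0.9915² = 0.983072.
Q̄ = (S₀/π) × 0.983072 × [bracket] = (1569/π) × 0.983072 × 2.050021 = 1007 W/m².

Q̄ ≈ 1.01e+03 W/m²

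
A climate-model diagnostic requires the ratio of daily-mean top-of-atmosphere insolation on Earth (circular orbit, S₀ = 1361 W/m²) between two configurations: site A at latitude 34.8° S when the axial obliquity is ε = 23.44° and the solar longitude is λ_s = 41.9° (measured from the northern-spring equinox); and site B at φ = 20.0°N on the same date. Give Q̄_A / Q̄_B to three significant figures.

— Configuration A (φ=-34.8°):
Solar declination: sin δ = sin ε · sin λ_s = sin 23.44° × sin 41.9° = 0.26566, so δ = +15.406°.
cos H₀ = −tan(-34.8°) tan(+15.406°) = 0.1915, H₀ = 1.3781 rad.
Bracket: H₀ sin φ sin δ + cos φ cos δ sin H₀ = 1.3781×-0.57071×0.26566 + 0.82115×0.96407×0.98149 = -0.208940 + 0.776993 = 0.568053.
Q̄ = (S₀/π) × [bracket] = (1361/π) × 0.568053 = 246.09 W/m².
— Configuration B (φ=+20.0°):
cos H₀ = −tan(+20.0°) tan(+15.406°) = -0.1003, H₀ = 1.6713 rad.
Bracket: H₀ sin φ sin δ + cos φ cos δ sin H₀ = 1.6713×0.34202×0.26566 + 0.93969×0.96407×0.99496 = 0.151856 + 0.901361 = 1.053217.
Q̄ = (S₀/π) × [bracket] = (1361/π) × 1.053217 = 456.27 W/m².
Ratio Q̄_A / Q̄_B = 246.09 / 456.27 = 0.5394.

Q̄_A / Q̄_B ≈ 0.539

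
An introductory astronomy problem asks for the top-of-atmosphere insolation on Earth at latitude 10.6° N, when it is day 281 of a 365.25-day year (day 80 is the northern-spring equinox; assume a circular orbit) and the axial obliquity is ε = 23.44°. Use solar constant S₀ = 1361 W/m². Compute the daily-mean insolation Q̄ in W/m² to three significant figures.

Q̄ ≈ 407 W/m²

Solar longitude: λ_s = 360° × (281 − 80)/365.25 = 198.111°.
sin δ = sin 23.44° × sin 198.111° = -0.12366, so δ = -7.103°.
cos H₀ = −tan(+10.6°) tan(-7.103°) = 0.0233, H₀ = 1.5475 rad.
Bracket: H₀ sin φ sin δ + cos φ cos δ sin H₀ = 1.5475×0.18395×-0.12366 + 0.98294×0.99233×0.99973 = -0.035201 + 0.975137 = 0.939936.
Q̄ = (S₀/π) × [bracket] = (1361/π) × 0.939936 = 407.2 W/m².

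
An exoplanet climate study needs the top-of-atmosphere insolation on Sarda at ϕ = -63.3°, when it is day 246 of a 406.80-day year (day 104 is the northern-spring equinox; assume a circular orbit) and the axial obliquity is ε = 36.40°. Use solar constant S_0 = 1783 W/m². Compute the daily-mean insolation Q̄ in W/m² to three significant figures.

Solar longitude: L_s = 360° × (246 − 104)/406.80 = 125.664°.
sin δ = sin 36.40° × sin 125.664° = 0.48212, so δ = +28.824°.
cos h₀ = −tan(-63.3°) tan(+28.824°) = 1.0942 ≥ 1 ⇒ polar night, h₀ = 0 and Q̄ = 0.

Q̄ ≈ 0.00 W/m²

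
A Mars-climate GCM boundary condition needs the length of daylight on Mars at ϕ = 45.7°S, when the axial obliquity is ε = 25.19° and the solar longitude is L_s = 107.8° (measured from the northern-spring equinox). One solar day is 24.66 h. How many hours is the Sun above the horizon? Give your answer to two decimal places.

8.63 h

Solar declination: sin δ = sin ε · sin L_s = sin 25.19° × sin 107.8° = 0.40525, so δ = +23.907°.
cos h₀ = −tan ϕ · tan δ = −tan(-45.7°) × tan(+23.907°) = 0.4542, so h₀ = 1.0993 rad = 62.98°.
Daylight = 2h₀/(2π) × 24.66 h = (1.0993/π) × 24.66 = 8.63 h.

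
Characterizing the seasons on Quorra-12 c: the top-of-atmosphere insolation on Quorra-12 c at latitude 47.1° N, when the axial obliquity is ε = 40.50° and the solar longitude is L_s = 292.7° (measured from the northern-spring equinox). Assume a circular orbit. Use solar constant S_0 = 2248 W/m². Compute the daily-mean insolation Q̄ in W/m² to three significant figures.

Q̄ ≈ 31.9 W/m²

Solar declination: sin δ = sin ε · sin L_s = sin 40.50° × sin 292.7° = -0.59914, so δ = -36.808°.
cos h₀ = −tan(+47.1°) tan(-36.808°) = 0.8053, h₀ = 0.6346 rad.
Bracket: h₀ sin ϕ sin δ + cos ϕ cos δ sin h₀ = 0.6346×0.73254×-0.59914 + 0.68072×0.80064×0.59288 = -0.278522 + 0.323127 = 0.044605.
Q̄ = (S_0/π) × [bracket] = (2248/π) × 0.044605 = 31.92 W/m².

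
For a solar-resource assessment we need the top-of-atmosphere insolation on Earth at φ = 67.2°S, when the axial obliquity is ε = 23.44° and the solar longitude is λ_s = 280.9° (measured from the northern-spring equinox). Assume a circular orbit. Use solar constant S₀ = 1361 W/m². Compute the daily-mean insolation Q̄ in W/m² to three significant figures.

Q̄ ≈ 490 W/m²

Solar declination: sin δ = sin ε · sin λ_s = sin 23.44° × sin 280.9° = -0.39061, so δ = -22.993°.
cos H₀ = −tan(-67.2°) tan(-22.993°) = -1.0094 ≤ −1 ⇒ polar day, H₀ = π.
Bracket: H₀ sin φ sin δ + cos φ cos δ sin H₀ = 3.1416×-0.92186×-0.39061 + 0.38752×0.92056×0.00000 = 1.131252 + 0.000000 = 1.131252.
Q̄ = (S₀/π) × [bracket] = (1361/π) × 1.131252 = 490.1 W/m².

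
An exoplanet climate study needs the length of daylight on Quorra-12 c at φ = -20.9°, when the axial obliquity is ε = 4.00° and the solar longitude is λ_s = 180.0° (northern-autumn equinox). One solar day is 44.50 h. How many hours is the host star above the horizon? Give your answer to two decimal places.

Solar declination: sin δ = sin ε · sin λ_s = sin 4.00° × sin 180.0° = 0.00000, so δ = +0.000°.
cos H₀ = −tan φ · tan δ = −tan(-20.9°) × tan(+0.000°) = 0.0000, so H₀ = 1.5708 rad = 90.00°.
Daylight = 2H₀/(2π) × 44.50 h = (1.5708/π) × 44.50 = 22.25 h.

22.25 h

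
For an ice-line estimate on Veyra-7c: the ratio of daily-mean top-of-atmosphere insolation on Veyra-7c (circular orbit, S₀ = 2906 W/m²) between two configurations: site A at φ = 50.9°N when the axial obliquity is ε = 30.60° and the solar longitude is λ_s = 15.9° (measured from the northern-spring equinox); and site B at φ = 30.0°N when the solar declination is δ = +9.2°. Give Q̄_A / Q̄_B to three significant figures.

— Configuration A (φ=+50.9°):
Solar declination: sin δ = sin ε · sin λ_s = sin 30.60° × sin 15.9° = 0.13946, so δ = +8.016°.
cos H₀ = −tan(+50.9°) tan(+8.016°) = -0.1733, H₀ = 1.7450 rad.
Bracket: H₀ sin φ sin δ + cos φ cos δ sin H₀ = 1.7450×0.77605×0.13946 + 0.63068×0.99023×0.98487 = 0.188858 + 0.615069 = 0.803927.
Q̄ = (S₀/π) × [bracket] = (2906/π) × 0.803927 = 743.64 W/m².
— Configuration B (φ=+30.0°):
cos H₀ = −tan(+30.0°) tan(+9.200°) = -0.0935, H₀ = 1.6644 rad.
Bracket: H₀ sin φ sin δ + cos φ cos δ sin H₀ = 1.6644×0.50000×0.15988 + 0.86603×0.98714×0.99562 = 0.133052 + 0.851148 = 0.984200.
Q̄ = (S₀/π) × [bracket] = (2906/π) × 0.984200 = 910.39 W/m².
Ratio Q̄_A / Q̄_B = 743.64 / 910.39 = 0.8168.

Q̄_A / Q̄_B ≈ 0.817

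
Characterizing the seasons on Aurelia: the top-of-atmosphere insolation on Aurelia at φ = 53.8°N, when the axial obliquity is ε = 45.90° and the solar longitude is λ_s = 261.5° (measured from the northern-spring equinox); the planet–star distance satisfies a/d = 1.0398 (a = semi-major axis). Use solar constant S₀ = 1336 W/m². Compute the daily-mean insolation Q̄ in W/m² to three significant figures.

Solar declination: sin δ = sin ε · sin λ_s = sin 45.90° × sin 261.5° = -0.71024, so δ = -45.254°.
cos H₀ = −tan(+53.8°) tan(-45.254°) = 1.3785 ≥ 1 ⇒ polar night, H₀ = 0 and Q̄ = 0.
Inverse-square distance factor (a/d)² = 1.0398² = 1.081184.

Q̄ ≈ 0.00 W/m²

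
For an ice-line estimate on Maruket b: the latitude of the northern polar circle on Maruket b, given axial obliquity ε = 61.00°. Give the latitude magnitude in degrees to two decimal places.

29.00°

The polar circle is the lowest latitude that experiences at least one full rotation of continuous daylight at the northern-summer solstice; it lies at |ϕ| = 90° − ε = 90° − 61.00° = 29.00°.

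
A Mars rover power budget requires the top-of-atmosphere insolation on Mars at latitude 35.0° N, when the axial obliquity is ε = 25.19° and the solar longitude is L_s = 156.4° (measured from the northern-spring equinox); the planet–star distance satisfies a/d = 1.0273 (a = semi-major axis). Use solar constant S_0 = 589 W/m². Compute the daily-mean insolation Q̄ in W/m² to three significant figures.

Q̄ ≈ 191 W/m²

Solar declination: sin δ = sin ε · sin L_s = sin 25.19° × sin 156.4° = 0.17040, so δ = +9.811°.
cos h₀ = −tan(+35.0°) tan(+9.811°) = -0.1211, h₀ = 1.6922 rad.
Bracket: h₀ sin ϕ sin δ + cos ϕ cos δ sin h₀ = 1.6922×0.57358×0.17040 + 0.81915×0.98538×0.99264 = 0.165392 + 0.801233 = 0.966625.
Inverse-square distance factor (a/d)² = 1.0273² = 1.055345.
Q̄ = (S_0/π) × 1.055345 × [bracket] = (589/π) × 1.055345 × 0.966625 = 191.3 W/m².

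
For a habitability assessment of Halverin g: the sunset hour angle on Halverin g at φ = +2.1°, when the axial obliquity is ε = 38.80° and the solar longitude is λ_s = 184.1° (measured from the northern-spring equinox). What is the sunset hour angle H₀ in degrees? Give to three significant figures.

Solar declination: sin δ = sin ε · sin λ_s = sin 38.80° × sin 184.1° = -0.04480, so δ = -2.568°.
cos H₀ = −tan φ · tan δ = −tan(+2.1°) × tan(-2.568°) = 0.0016, so H₀ = 1.5692 rad = 89.91°.

H₀ = 89.9°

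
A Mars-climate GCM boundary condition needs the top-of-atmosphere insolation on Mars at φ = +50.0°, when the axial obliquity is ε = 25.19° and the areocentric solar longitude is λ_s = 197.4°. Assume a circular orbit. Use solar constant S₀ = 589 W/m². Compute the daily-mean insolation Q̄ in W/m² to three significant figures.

Q̄ ≈ 92.2 W/m²

sin δ = sin 25.19° × sin 197.4° = -0.12728, so δ = -7.312°.
cos H₀ = −tan(+50.0°) tan(-7.312°) = 0.1529, H₀ = 1.4173 rad.
Bracket: H₀ sin φ sin δ + cos φ cos δ sin H₀ = 1.4173×0.76604×-0.12728 + 0.64279×0.99187×0.98824 = -0.138189 + 0.630066 = 0.491877.
Q̄ = (S₀/π) × [bracket] = (589/π) × 0.491877 = 92.22 W/m².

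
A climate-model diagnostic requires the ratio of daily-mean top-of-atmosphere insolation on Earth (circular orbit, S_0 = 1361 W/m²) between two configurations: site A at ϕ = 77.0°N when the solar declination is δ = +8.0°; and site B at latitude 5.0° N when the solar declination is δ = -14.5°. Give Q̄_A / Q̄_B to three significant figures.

Q̄_A / Q̄_B ≈ 0.514

— Configuration A (ϕ=+77.0°):
cos h₀ = −tan(+77.0°) tan(+8.000°) = -0.6087, h₀ = 2.2253 rad.
Bracket: h₀ sin ϕ sin δ + cos ϕ cos δ sin h₀ = 2.2253×0.97437×0.13917 + 0.22495×0.99027×0.79336 = 0.301758 + 0.176730 = 0.478488.
Q̄ = (S_0/π) × [bracket] = (1361/π) × 0.478488 = 207.29 W/m².
— Configuration B (ϕ=+5.0°):
cos h₀ = −tan(+5.0°) tan(-14.500°) = 0.0226, h₀ = 1.5482 rad.
Bracket: h₀ sin ϕ sin δ + cos ϕ cos δ sin h₀ = 1.5482×0.08716×-0.25038 + 0.99619×0.96815×0.99974 = -0.033787 + 0.964211 = 0.930424.
Q̄ = (S_0/π) × [bracket] = (1361/π) × 0.930424 = 403.08 W/m².
Ratio Q̄_A / Q̄_B = 207.29 / 403.08 = 0.5143.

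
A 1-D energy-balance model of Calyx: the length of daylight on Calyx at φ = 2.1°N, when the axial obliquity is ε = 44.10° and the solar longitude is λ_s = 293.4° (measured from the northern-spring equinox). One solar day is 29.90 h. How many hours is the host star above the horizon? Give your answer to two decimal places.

Solar declination: sin δ = sin ε · sin λ_s = sin 44.10° × sin 293.4° = -0.63868, so δ = -39.693°.
cos H₀ = −tan φ · tan δ = −tan(+2.1°) × tan(-39.693°) = 0.0304, so H₀ = 1.5404 rad = 88.26°.
Daylight = 2H₀/(2π) × 29.90 h = (1.5404/π) × 29.90 = 14.66 h.

14.66 h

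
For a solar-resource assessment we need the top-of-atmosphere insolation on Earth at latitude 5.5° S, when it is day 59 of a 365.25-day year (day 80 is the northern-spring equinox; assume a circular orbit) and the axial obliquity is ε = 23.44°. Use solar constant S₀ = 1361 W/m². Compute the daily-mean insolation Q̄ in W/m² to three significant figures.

Q̄ ≈ 436 W/m²

Solar longitude: λ_s = 360° × (59 − 80)/365.25 = -20.698°, i.e. -20.698° + 360° = 339.302°.
sin δ = sin 23.44° × sin 339.302° = -0.14060, so δ = -8.082°.
cos H₀ = −tan(-5.5°) tan(-8.082°) = -0.0137, H₀ = 1.5845 rad.
Bracket: H₀ sin φ sin δ + cos φ cos δ sin H₀ = 1.5845×-0.09585×-0.14060 + 0.99540×0.99007×0.99991 = 0.021354 + 0.985427 = 1.006781.
Q̄ = (S₀/π) × [bracket] = (1361/π) × 1.006781 = 436.2 W/m².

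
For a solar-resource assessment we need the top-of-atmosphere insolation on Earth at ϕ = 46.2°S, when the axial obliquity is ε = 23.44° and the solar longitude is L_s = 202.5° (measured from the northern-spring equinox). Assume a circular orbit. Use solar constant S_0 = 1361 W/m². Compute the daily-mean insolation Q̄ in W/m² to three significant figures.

Solar declination: sin δ = sin ε · sin L_s = sin 23.44° × sin 202.5° = -0.15223, so δ = -8.756°.
cos h₀ = −tan(-46.2°) tan(-8.756°) = -0.1606, h₀ = 1.7321 rad.
Bracket: h₀ sin ϕ sin δ + cos ϕ cos δ sin h₀ = 1.7321×-0.72176×-0.15223 + 0.69214×0.98835×0.98702 = 0.190312 + 0.675197 = 0.865509.
Q̄ = (S_0/π) × [bracket] = (1361/π) × 0.865509 = 375.0 W/m².

Q̄ ≈ 375 W/m²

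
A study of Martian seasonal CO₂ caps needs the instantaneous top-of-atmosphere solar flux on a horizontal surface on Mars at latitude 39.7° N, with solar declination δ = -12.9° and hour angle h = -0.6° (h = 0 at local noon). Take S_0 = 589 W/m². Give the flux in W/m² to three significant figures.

cos θ_z = sin ϕ sin δ + cos ϕ cos δ cos h = -0.142605 + 0.749940 = 0.607335.
Flux = S_0 · cos θ_z = 589 × 0.607335 = 357.7 W/m².

358 W/m²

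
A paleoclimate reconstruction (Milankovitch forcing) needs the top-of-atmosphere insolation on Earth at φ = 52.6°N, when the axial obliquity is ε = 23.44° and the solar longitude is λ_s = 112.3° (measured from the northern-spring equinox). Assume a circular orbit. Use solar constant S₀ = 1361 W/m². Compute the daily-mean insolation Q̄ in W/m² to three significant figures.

Q̄ ≈ 477 W/m²

Solar declination: sin δ = sin ε · sin λ_s = sin 23.44° × sin 112.3° = 0.36804, so δ = +21.595°.
cos H₀ = −tan(+52.6°) tan(+21.595°) = -0.5177, H₀ = 2.1150 rad.
Bracket: H₀ sin φ sin δ + cos φ cos δ sin H₀ = 2.1150×0.79441×0.36804 + 0.60738×0.92981×0.85556 = 0.618372 + 0.483176 = 1.101548.
Q̄ = (S₀/π) × [bracket] = (1361/π) × 1.101548 = 477.2 W/m².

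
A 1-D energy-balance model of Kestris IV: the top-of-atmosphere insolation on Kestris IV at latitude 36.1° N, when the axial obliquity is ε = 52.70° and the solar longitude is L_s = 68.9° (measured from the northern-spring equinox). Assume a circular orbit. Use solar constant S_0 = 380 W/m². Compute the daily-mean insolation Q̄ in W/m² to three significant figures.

Q̄ ≈ 171 W/m²

Solar declination: sin δ = sin ε · sin L_s = sin 52.70° × sin 68.9° = 0.74214, so δ = +47.914°.
cos h₀ = −tan(+36.1°) tan(+47.914°) = -0.8074, h₀ = 2.5106 rad.
Bracket: h₀ sin ϕ sin δ + cos ϕ cos δ sin h₀ = 2.5106×0.58920×0.74214 + 0.80799×0.67025×0.58996 = 1.097807 + 0.319496 = 1.417303.
Q̄ = (S_0/π) × [bracket] = (380/π) × 1.417303 = 171.4 W/m².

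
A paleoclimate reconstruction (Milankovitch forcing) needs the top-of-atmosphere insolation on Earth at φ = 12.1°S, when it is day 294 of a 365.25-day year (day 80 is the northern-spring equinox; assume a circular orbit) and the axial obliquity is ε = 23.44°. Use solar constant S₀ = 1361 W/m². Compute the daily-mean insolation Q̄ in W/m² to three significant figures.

Solar longitude: λ_s = 360° × (294 − 80)/365.25 = 210.924°.
sin δ = sin 23.44° × sin 210.924° = -0.20442, so δ = -11.796°.
cos H₀ = −tan(-12.1°) tan(-11.796°) = -0.0448, H₀ = 1.6156 rad.
Bracket: H₀ sin φ sin δ + cos φ cos δ sin H₀ = 1.6156×-0.20962×-0.20442 + 0.97778×0.97888×0.99900 = 0.069229 + 0.956172 = 1.025401.
Q̄ = (S₀/π) × [bracket] = (1361/π) × 1.025401 = 444.2 W/m².

Q̄ ≈ 444 W/m²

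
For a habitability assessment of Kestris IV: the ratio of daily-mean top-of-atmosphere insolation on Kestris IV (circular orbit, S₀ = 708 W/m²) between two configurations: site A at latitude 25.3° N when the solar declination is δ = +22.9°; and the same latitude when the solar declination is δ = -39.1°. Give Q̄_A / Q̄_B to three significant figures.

Q̄_A / Q̄_B ≈ 3.36

— Configuration A (φ=+25.3°):
cos H₀ = −tan(+25.3°) tan(+22.900°) = -0.1997, H₀ = 1.7718 rad.
Bracket: H₀ sin φ sin δ + cos φ cos δ sin H₀ = 1.7718×0.42736×0.38912 + 0.90408×0.92119×0.97986 = 0.294640 + 0.816056 = 1.110696.
Q̄ = (S₀/π) × [bracket] = (708/π) × 1.110696 = 250.31 W/m².
— Configuration B (φ=+25.3°):
cos H₀ = −tan(+25.3°) tan(-39.100°) = 0.3842, H₀ = 1.1765 rad.
Bracket: H₀ sin φ sin δ + cos φ cos δ sin H₀ = 1.1765×0.42736×-0.63068 + 0.90408×0.77605×0.92327 = -0.317099 + 0.647777 = 0.330678.
Q̄ = (S₀/π) × [bracket] = (708/π) × 0.330678 = 74.523 W/m².
Ratio Q̄_A / Q̄_B = 250.31 / 74.523 = 3.359.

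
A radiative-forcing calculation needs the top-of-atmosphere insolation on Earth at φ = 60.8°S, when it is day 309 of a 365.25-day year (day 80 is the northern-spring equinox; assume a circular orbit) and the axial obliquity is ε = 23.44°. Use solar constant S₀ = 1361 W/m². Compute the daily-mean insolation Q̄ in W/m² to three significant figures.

Solar longitude: λ_s = 360° × (309 − 80)/365.25 = 225.708°.
sin δ = sin 23.44° × sin 225.708° = -0.28474, so δ = -16.543°.
cos H₀ = −tan(-60.8°) tan(-16.543°) = -0.5315, H₀ = 2.1311 rad.
Bracket: H₀ sin φ sin δ + cos φ cos δ sin H₀ = 2.1311×-0.87292×-0.28474 + 0.48786×0.95861×0.84708 = 0.529696 + 0.396152 = 0.925848.
Q̄ = (S₀/π) × [bracket] = (1361/π) × 0.925848 = 401.1 W/m².

Q̄ ≈ 401 W/m²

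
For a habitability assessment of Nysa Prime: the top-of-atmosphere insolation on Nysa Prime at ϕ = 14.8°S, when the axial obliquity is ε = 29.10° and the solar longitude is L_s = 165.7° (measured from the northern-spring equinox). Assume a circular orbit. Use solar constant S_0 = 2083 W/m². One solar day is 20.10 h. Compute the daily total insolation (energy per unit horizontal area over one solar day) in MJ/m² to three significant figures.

Solar declination: sin δ = sin ε · sin L_s = sin 29.10° × sin 165.7° = 0.12012, so δ = +6.899°.
cos h₀ = −tan(-14.8°) tan(+6.899°) = 0.0320, h₀ = 1.5388 rad.
Bracket: h₀ sin ϕ sin δ + cos ϕ cos δ sin h₀ = 1.5388×-0.25545×0.12012 + 0.96682×0.99276×0.99949 = -0.047218 + 0.959331 = 0.912113.
Q̄ = (S_0/π) × [bracket] = (2083/π) × 0.912113 = 604.77 W/m².
Daily total = Q̄ × 20.10 h × 3600 s/h = 604.77 × 20.10 × 3600 / 10⁶ = 43.76 MJ/m².

43.8 MJ/m²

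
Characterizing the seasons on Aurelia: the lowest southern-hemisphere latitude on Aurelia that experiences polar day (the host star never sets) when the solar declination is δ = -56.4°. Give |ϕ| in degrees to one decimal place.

Polar day requires cos h₀ = −tan ϕ tan δ ≤ −1, i.e. tan ϕ tan δ ≥ 1.
The boundary is |tan ϕ| · |tan δ| = 1, so |ϕ| = 90° − |δ| = 90° − 56.4° = 33.6° in the southern hemisphere.

|ϕ| = 33.6°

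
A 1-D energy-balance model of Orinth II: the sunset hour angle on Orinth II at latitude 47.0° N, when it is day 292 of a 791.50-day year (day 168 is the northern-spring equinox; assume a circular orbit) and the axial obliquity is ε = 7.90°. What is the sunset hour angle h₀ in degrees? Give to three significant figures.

Solar longitude: L_s = 360° × (292 − 168)/791.50 = 56.399°.
sin δ = sin 7.90° × sin 56.399° = 0.11448, so δ = +6.574°.
cos h₀ = −tan ϕ · tan δ = −tan(+47.0°) × tan(+6.574°) = -0.1236, so h₀ = 1.6947 rad = 97.10°.

h₀ = 97.1°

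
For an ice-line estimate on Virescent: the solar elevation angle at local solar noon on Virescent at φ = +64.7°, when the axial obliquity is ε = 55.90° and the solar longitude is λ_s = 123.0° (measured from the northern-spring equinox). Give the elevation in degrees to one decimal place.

69.3°

Solar declination: sin δ = sin ε · sin λ_s = sin 55.90° × sin 123.0° = 0.69447, so δ = +43.985°.
At local noon the hour angle is zero, so the zenith angle equals |φ − δ| = |+64.7° − (+43.985°)| = 20.715°.
Elevation = 90° − 20.715° = 69.3°.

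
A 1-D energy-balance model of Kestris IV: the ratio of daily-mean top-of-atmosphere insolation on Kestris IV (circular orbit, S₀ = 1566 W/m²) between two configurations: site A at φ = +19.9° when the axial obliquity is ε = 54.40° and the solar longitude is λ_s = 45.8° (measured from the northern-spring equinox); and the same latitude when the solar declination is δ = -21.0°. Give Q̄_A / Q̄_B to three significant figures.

Q̄_A / Q̄_B ≈ 1.59

— Configuration A (φ=+19.9°):
Solar declination: sin δ = sin ε · sin λ_s = sin 54.40° × sin 45.8° = 0.58292, so δ = +35.656°.
cos H₀ = −tan(+19.9°) tan(+35.656°) = -0.2597, H₀ = 1.8335 rad.
Bracket: H₀ sin φ sin δ + cos φ cos δ sin H₀ = 1.8335×0.34038×0.58292 + 0.94029×0.81253×0.96569 = 0.363793 + 0.737801 = 1.101594.
Q̄ = (S₀/π) × [bracket] = (1566/π) × 1.101594 = 549.12 W/m².
— Configuration B (φ=+19.9°):
cos H₀ = −tan(+19.9°) tan(-21.000°) = 0.1390, H₀ = 1.4314 rad.
Bracket: H₀ sin φ sin δ + cos φ cos δ sin H₀ = 1.4314×0.34038×-0.35837 + 0.94029×0.93358×0.99030 = -0.174605 + 0.869321 = 0.694716.
Q̄ = (S₀/π) × [bracket] = (1566/π) × 0.694716 = 346.30 W/m².
Ratio Q̄_A / Q̄_B = 549.12 / 346.30 = 1.586.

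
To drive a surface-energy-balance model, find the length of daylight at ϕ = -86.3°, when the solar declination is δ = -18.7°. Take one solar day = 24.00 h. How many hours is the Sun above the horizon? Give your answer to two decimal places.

Sunrise equation: cos h₀ = −tan ϕ · tan δ = -5.2342 ≤ −1, so the Sun never sets (polar day) and h₀ = π.
Daylight = 2h₀/(2π) × 24.00 h = (3.1416/π) × 24.00 = 24.00 h.

24.00 h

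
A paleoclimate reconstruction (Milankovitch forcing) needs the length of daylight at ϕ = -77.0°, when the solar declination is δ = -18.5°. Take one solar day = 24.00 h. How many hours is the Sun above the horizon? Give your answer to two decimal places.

Sunrise equation: cos h₀ = −tan ϕ · tan δ = -1.4493 ≤ −1, so the Sun never sets (polar day) and h₀ = π.
Daylight = 2h₀/(2π) × 24.00 h = (3.1416/π) × 24.00 = 24.00 h.

24.00 h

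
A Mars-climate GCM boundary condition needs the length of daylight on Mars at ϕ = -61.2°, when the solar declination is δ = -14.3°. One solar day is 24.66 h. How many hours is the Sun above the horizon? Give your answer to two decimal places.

16.11 h

cos h₀ = −tan ϕ · tan δ = −tan(-61.2°) × tan(-14.300°) = -0.4637, so h₀ = 2.0529 rad = 117.62°.
Daylight = 2h₀/(2π) × 24.66 h = (2.0529/π) × 24.66 = 16.11 h.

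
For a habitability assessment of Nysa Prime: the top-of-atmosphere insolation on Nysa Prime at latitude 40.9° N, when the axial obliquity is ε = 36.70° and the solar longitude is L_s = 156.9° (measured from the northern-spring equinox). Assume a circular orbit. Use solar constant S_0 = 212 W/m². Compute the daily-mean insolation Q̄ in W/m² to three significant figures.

Q̄ ≈ 66.9 W/m²

Solar declination: sin δ = sin ε · sin L_s = sin 36.70° × sin 156.9° = 0.23447, so δ = +13.560°.
cos h₀ = −tan(+40.9°) tan(+13.560°) = -0.2089, h₀ = 1.7813 rad.
Bracket: h₀ sin ϕ sin δ + cos ϕ cos δ sin h₀ = 1.7813×0.65474×0.23447 + 0.75585×0.97212×0.97793 = 0.273460 + 0.718560 = 0.992020.
Q̄ = (S_0/π) × [bracket] = (212/π) × 0.992020 = 66.94 W/m².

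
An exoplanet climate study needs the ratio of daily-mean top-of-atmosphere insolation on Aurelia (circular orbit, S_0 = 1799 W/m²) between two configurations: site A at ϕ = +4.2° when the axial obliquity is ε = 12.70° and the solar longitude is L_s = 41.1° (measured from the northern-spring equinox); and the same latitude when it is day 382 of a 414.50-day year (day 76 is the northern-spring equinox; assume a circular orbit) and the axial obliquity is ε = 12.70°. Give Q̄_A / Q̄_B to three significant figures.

Q̄_A / Q̄_B ≈ 1.06

— Configuration A (ϕ=+4.2°):
Solar declination: sin δ = sin ε · sin L_s = sin 12.70° × sin 41.1° = 0.14452, so δ = +8.310°.
cos h₀ = −tan(+4.2°) tan(+8.310°) = -0.0107, h₀ = 1.5815 rad.
Bracket: h₀ sin ϕ sin δ + cos ϕ cos δ sin h₀ = 1.5815×0.07324×0.14452 + 0.99731×0.98950×0.99994 = 0.016740 + 0.986779 = 1.003519.
Q̄ = (S_0/π) × [bracket] = (1799/π) × 1.003519 = 574.65 W/m².
— Configuration B (ϕ=+4.2°):
Solar longitude: L_s = 360° × (382 − 76)/414.50 = 265.766°.
sin δ = sin 12.70° × sin 265.766° = -0.21925, so δ = -12.665°.
cos h₀ = −tan(+4.2°) tan(-12.665°) = 0.0165, h₀ = 1.5543 rad.
Bracket: h₀ sin ϕ sin δ + cos ϕ cos δ sin h₀ = 1.5543×0.07324×-0.21925 + 0.99731×0.97567×0.99986 = -0.024959 + 0.972909 = 0.947950.
Q̄ = (S_0/π) × [bracket] = (1799/π) × 0.947950 = 542.83 W/m².
Ratio Q̄_A / Q̄_B = 574.65 / 542.83 = 1.059.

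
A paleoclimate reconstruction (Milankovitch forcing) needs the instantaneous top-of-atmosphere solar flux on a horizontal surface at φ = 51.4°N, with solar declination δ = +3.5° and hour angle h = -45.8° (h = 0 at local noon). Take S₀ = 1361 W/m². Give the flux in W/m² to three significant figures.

cos θ_z = sin φ sin δ + cos φ cos δ cos h = 0.047711 + 0.434136 = 0.481847.
Flux = S₀ · cos θ_z = 1361 × 0.481847 = 655.8 W/m².

656 W/m²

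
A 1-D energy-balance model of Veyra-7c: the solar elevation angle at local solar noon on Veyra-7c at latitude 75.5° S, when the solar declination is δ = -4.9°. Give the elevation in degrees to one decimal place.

19.4°

At local noon the hour angle is zero, so the zenith angle equals |φ − δ| = |-75.5° − (-4.900°)| = 70.600°.
Elevation = 90° − 70.600° = 19.4°.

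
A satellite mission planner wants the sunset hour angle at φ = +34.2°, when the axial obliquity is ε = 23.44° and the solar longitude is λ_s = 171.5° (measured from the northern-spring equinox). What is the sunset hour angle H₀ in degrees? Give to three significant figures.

H₀ = 92.3°

Solar declination: sin δ = sin ε · sin λ_s = sin 23.44° × sin 171.5° = 0.05880, so δ = +3.371°.
cos H₀ = −tan φ · tan δ = −tan(+34.2°) × tan(+3.371°) = -0.0400, so H₀ = 1.6108 rad = 92.29°.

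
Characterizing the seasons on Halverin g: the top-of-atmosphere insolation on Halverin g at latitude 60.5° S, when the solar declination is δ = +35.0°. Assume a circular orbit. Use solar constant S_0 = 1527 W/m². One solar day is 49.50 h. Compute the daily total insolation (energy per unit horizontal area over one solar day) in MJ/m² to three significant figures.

0.00 MJ/m²

cos h₀ = −tan(-60.5°) tan(+35.000°) = 1.2376 ≥ 1 ⇒ polar night, h₀ = 0 and Q̄ = 0.
Daily total = Q̄ × 49.50 h × 3600 s/h = 0.00 MJ/m².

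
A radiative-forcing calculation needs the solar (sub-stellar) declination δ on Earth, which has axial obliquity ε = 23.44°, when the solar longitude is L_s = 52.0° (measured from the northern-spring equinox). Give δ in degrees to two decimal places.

δ = +18.27°

sin δ = sin ε · sin L_s = sin 23.44° × sin 52.0° = 0.313462.
δ = arcsin(0.313462) = +18.27°.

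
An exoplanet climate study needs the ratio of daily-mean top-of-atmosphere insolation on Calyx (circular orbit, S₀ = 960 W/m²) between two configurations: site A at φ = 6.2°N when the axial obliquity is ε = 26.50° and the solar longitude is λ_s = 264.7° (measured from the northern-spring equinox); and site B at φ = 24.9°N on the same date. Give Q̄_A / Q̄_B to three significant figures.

— Configuration A (φ=+6.2°):
Solar declination: sin δ = sin ε · sin λ_s = sin 26.50° × sin 264.7° = -0.44429, so δ = -26.378°.
cos H₀ = −tan(+6.2°) tan(-26.378°) = 0.0539, H₀ = 1.5169 rad.
Bracket: H₀ sin φ sin δ + cos φ cos δ sin H₀ = 1.5169×0.10800×-0.44429 + 0.99415×0.89588×0.99855 = -0.072786 + 0.889348 = 0.816562.
Q̄ = (S₀/π) × [bracket] = (960/π) × 0.816562 = 249.52 W/m².
— Configuration B (φ=+24.9°):
cos H₀ = −tan(+24.9°) tan(-26.378°) = 0.2302, H₀ = 1.3385 rad.
Bracket: H₀ sin φ sin δ + cos φ cos δ sin H₀ = 1.3385×0.42104×-0.44429 + 0.90704×0.89588×0.97314 = -0.250385 + 0.790773 = 0.540388.
Q̄ = (S₀/π) × [bracket] = (960/π) × 0.540388 = 165.13 W/m².
Ratio Q̄_A / Q̄_B = 249.52 / 165.13 = 1.511.

Q̄_A / Q̄_B ≈ 1.51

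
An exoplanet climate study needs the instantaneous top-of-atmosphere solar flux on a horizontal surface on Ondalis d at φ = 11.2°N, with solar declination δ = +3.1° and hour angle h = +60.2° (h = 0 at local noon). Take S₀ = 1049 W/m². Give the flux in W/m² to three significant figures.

cos θ_z = sin φ sin δ + cos φ cos δ cos h = 0.010504 + 0.486796 = 0.497300.
Flux = S₀ · cos θ_z = 1049 × 0.497300 = 521.7 W/m².

522 W/m²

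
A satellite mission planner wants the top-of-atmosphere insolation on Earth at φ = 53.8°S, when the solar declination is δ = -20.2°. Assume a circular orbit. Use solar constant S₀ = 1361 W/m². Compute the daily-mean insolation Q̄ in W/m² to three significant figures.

Q̄ ≈ 461 W/m²

cos H₀ = −tan(-53.8°) tan(-20.200°) = -0.5027, H₀ = 2.0975 rad.
Bracket: H₀ sin φ sin δ + cos φ cos δ sin H₀ = 2.0975×-0.80696×-0.34530 + 0.59061×0.93849×0.86445 = 0.584454 + 0.479149 = 1.063603.
Q̄ = (S₀/π) × [bracket] = (1361/π) × 1.063603 = 460.8 W/m².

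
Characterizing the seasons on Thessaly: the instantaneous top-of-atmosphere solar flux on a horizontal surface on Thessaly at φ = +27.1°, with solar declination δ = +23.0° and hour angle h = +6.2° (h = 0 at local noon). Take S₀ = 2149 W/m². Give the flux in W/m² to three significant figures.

cos θ_z = sin φ sin δ + cos φ cos δ cos h = 0.177996 + 0.814652 = 0.992648.
Flux = S₀ · cos θ_z = 2149 × 0.992648 = 2133 W/m².

2.13e+03 W/m²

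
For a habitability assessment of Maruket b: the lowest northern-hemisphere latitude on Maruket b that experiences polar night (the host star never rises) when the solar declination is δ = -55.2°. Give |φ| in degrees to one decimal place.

|φ| = 34.8°

Polar night requires cos H₀ = −tan φ tan δ ≥ 1, i.e. tan φ tan δ ≤ −1.
The boundary is |tan φ| · |tan δ| = 1, so |φ| = 90° − |δ| = 90° − 55.2° = 34.8° in the northern hemisphere.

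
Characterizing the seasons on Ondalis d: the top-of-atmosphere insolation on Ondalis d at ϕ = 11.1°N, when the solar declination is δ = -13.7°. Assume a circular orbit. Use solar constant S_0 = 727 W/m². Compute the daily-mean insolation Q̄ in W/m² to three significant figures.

cos h₀ = −tan(+11.1°) tan(-13.700°) = 0.0478, h₀ = 1.5230 rad.
Bracket: h₀ sin ϕ sin δ + cos ϕ cos δ sin h₀ = 1.5230×0.19252×-0.23684 + 0.98129×0.97155×0.99886 = -0.069443 + 0.952285 = 0.882842.
Q̄ = (S_0/π) × [bracket] = (727/π) × 0.882842 = 204.3 W/m².

Q̄ ≈ 204 W/m²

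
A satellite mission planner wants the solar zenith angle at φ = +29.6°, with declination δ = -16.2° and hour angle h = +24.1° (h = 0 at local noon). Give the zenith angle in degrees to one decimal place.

cos θ_z = sin φ sin δ + cos φ cos δ cos h = -0.137805 + 0.762190 = 0.624385.
θ_z = arccos(0.624385) = 51.4°.

θ_z = 51.4°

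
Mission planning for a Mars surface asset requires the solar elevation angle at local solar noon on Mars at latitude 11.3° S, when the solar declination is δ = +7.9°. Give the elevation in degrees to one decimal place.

At local noon the hour angle is zero, so the zenith angle equals |φ − δ| = |-11.3° − (+7.900°)| = 19.200°.
Elevation = 90° − 19.200° = 70.8°.

70.8°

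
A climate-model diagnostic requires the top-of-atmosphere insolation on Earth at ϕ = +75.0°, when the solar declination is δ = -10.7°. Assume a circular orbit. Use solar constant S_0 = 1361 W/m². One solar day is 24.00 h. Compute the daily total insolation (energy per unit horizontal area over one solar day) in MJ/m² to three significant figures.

1.46 MJ/m²

cos h₀ = −tan(+75.0°) tan(-10.700°) = 0.7052, h₀ = 0.7881 rad.
Bracket: h₀ sin ϕ sin δ + cos ϕ cos δ sin h₀ = 0.7881×0.96593×-0.18567 + 0.25882×0.98261×0.70903 = -0.141341 + 0.180320 = 0.038979.
Q̄ = (S_0/π) × [bracket] = (1361/π) × 0.038979 = 16.886 W/m².
Daily total = Q̄ × 24.00 h × 3600 s/h = 16.886 × 24.00 × 3600 / 10⁶ = 1.459 MJ/m².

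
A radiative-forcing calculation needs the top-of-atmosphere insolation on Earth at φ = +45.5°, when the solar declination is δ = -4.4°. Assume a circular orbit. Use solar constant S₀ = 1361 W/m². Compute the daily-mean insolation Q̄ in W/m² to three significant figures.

cos H₀ = −tan(+45.5°) tan(-4.400°) = 0.0783, H₀ = 1.4924 rad.
Bracket: H₀ sin φ sin δ + cos φ cos δ sin H₀ = 1.4924×0.71325×-0.07672 + 0.70091×0.99705×0.99693 = -0.081665 + 0.696697 = 0.615032.
Q̄ = (S₀/π) × [bracket] = (1361/π) × 0.615032 = 266.4 W/m².

Q̄ ≈ 266 W/m²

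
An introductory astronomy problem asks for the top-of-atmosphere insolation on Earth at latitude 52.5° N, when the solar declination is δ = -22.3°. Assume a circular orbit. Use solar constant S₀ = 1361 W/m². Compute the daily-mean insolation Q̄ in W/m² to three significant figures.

cos H₀ = −tan(+52.5°) tan(-22.300°) = 0.5345, H₀ = 1.0069 rad.
Bracket: H₀ sin φ sin δ + cos φ cos δ sin H₀ = 1.0069×0.79335×-0.37946 + 0.60876×0.92521×0.84517 = -0.303122 + 0.476026 = 0.172904.
Q̄ = (S₀/π) × [bracket] = (1361/π) × 0.172904 = 74.91 W/m².

Q̄ ≈ 74.9 W/m²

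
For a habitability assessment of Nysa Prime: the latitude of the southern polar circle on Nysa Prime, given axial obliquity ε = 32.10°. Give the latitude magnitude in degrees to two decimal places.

57.90°

The polar circle is the lowest latitude that experiences at least one full rotation of continuous darkness at the northern-summer solstice; it lies at |ϕ| = 90° − ε = 90° − 32.10° = 57.90°.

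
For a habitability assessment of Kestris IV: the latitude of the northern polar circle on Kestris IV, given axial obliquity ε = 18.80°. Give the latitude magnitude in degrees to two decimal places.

The polar circle is the lowest latitude that experiences at least one full rotation of continuous daylight at the northern-summer solstice; it lies at |ϕ| = 90° − ε = 90° − 18.80° = 71.20°.

71.20°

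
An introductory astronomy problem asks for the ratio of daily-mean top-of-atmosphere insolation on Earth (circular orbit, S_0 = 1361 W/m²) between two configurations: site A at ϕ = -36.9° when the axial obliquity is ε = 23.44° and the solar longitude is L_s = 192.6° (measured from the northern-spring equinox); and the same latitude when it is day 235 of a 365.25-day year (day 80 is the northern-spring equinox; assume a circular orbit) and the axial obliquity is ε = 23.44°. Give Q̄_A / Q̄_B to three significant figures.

Q̄_A / Q̄_B ≈ 1.41

— Configuration A (ϕ=-36.9°):
Solar declination: sin δ = sin ε · sin L_s = sin 23.44° × sin 192.6° = -0.08677, so δ = -4.978°.
cos h₀ = −tan(-36.9°) tan(-4.978°) = -0.0654, h₀ = 1.6362 rad.
Bracket: h₀ sin ϕ sin δ + cos ϕ cos δ sin h₀ = 1.6362×-0.60042×-0.08677 + 0.79968×0.99623×0.99786 = 0.085243 + 0.794960 = 0.880203.
Q̄ = (S_0/π) × [bracket] = (1361/π) × 0.880203 = 381.32 W/m².
— Configuration B (ϕ=-36.9°):
Solar longitude: L_s = 360° × (235 − 80)/365.25 = 152.772°.
sin δ = sin 23.44° × sin 152.772° = 0.18200, so δ = +10.486°.
cos h₀ = −tan(-36.9°) tan(+10.486°) = 0.1390, h₀ = 1.4314 rad.
Bracket: h₀ sin ϕ sin δ + cos ϕ cos δ sin h₀ = 1.4314×-0.60042×0.18200 + 0.79968×0.98330×0.99030 = -0.156418 + 0.778698 = 0.622280.
Q̄ = (S_0/π) × [bracket] = (1361/π) × 0.622280 = 269.58 W/m².
Ratio Q̄_A / Q̄_B = 381.32 / 269.58 = 1.414.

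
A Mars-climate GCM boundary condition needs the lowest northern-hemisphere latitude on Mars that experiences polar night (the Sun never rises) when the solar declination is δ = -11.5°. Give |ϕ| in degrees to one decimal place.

|ϕ| = 78.5°

Polar night requires cos h₀ = −tan ϕ tan δ ≥ 1, i.e. tan ϕ tan δ ≤ −1.
The boundary is |tan ϕ| · |tan δ| = 1, so |ϕ| = 90° − |δ| = 90° − 11.5° = 78.5° in the northern hemisphere.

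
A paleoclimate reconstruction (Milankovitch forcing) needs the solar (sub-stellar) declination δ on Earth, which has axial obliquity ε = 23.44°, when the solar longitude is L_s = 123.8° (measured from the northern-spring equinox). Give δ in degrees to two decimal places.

sin δ = sin ε · sin L_s = sin 23.44° × sin 123.8° = 0.330556.
δ = arcsin(0.330556) = +19.30°.

δ = +19.30°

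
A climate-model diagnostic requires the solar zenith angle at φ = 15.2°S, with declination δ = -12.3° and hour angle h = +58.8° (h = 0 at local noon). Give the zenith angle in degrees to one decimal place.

cos θ_z = sin φ sin δ + cos φ cos δ cos h = 0.055854 + 0.488430 = 0.544284.
θ_z = arccos(0.544284) = 57.0°.

θ_z = 57.0°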